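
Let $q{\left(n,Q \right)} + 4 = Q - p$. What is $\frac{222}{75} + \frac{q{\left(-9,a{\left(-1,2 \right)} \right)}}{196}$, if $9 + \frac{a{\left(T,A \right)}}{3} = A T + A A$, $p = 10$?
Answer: $\frac{1947}{700} \approx 2.7814$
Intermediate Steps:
$a{\left(T,A \right)} = -27 + 3 A^{2} + 3 A T$ ($a{\left(T,A \right)} = -27 + 3 \left(A T + A A\right) = -27 + 3 \left(A T + A^{2}\right) = -27 + 3 \left(A^{2} + A T\right) = -27 + \left(3 A^{2} + 3 A T\right) = -27 + 3 A^{2} + 3 A T$)
$q{\left(n,Q \right)} = -14 + Q$ ($q{\left(n,Q \right)} = -4 + \left(Q - 10\right) = -4 + \left(-10 + Q\right) = -14 + Q$)
$\frac{222}{75} + \frac{q{\left(-9,a{\left(-1,2 \right)} \right)}}{196} = \frac{222}{75} + \frac{-14 + \left(-27 + 3 \cdot 2^{2} + 3 \cdot 2 \left(-1\right)\right)}{196} = 222 \cdot \frac{1}{75} + \left(-14 - 21\right) \frac{1}{196} = \frac{74}{25} + \left(-14 - 21\right) \frac{1}{196} = \frac{74}{25} - \frac{5}{28} = \frac{1947}{700}$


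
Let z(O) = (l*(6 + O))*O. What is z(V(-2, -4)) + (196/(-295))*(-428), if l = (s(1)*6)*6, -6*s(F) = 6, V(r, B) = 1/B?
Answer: 396617/1180 ≈ 336.12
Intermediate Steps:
s(F) = -1 (s(F) = -1/6*6 = -1)
l = -36 (l = -1*6*6 = -6*6 = -36)
z(O) = O*(-216 - 36*O) (z(O) = (-36*(6 + O))*O = (-216 - 36*O)*O = O*(-216 - 36*O))
z(V(-2, -4)) + (196/(-295))*(-428) = -36*(6 + 1/(-4))/(-4) + (196/(-295))*(-428) = -36*(-1/4)*(6 - 1/4) + (196*(-1/295))*(-428) = -36*(-1/4)*23/4 - 196/295*(-428) = 207/4 + 83888/295 = 396617/1180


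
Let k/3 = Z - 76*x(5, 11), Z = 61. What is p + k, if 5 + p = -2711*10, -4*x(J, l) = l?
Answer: -26305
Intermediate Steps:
x(J, l) = -l/4
p = -27115 (p = -5 - 2711*10 = -5 - 27110 = -27115)
k = 810 (k = 3*(61 - (-19)*11) = 3*(61 - 76*(-11/4)) = 3*(61 + 209) = 3*270 = 810)
p + k = -27115 + 810 = -26305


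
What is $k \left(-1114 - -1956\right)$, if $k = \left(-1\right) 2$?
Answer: $-1684$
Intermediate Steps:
$k = -2$
$k \left(-1114 - -1956\right) = - 2 \left(-1114 - -1956\right) = - 2 \left(-1114 + 1956\right) = \left(-2\right) 842 = -1684$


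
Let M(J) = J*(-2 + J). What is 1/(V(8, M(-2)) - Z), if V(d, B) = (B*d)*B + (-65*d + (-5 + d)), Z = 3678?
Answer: -1/3683 ≈ -0.00027152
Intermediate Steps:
V(d, B) = -5 - 64*d + d*B**2 (V(d, B) = d*B**2 + (-5 - 64*d) = -5 - 64*d + d*B**2)
1/(V(8, M(-2)) - Z) = 1/((-5 - 64*8 + 8*(-2*(-2 - 2))**2) - 1*3678) = 1/((-5 - 512 + 8*(-2*(-4))**2) - 3678) = 1/((-5 - 512 + 8*8**2) - 3678) = 1/((-5 - 512 + 8*64) - 3678) = 1/((-5 - 512 + 512) - 3678) = 1/(-5 - 3678) = 1/(-3683) = -1/3683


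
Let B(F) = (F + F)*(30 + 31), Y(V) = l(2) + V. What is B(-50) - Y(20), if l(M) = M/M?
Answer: -6121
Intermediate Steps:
l(M) = 1
Y(V) = 1 + V
B(F) = 122*F (B(F) = (2*F)*61 = 122*F)
B(-50) - Y(20) = 122*(-50) - (1 + 20) = -6100 - 1*21 = -6100 - 21 = -6121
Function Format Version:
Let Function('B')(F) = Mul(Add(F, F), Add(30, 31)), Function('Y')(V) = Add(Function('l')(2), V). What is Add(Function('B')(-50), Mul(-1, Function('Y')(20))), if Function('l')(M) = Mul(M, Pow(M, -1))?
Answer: -6121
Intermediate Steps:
Function('l')(M) = 1
Function('Y')(V) = Add(1, V)
Function('B')(F) = Mul(122, F) (Function('B')(F) = Mul(Mul(2, F), 61) = Mul(122, F))
Add(Function('B')(-50), Mul(-1, Function('Y')(20))) = Add(Mul(122, -50), Mul(-1, Add(1, 20))) = Add(-6100, Mul(-1, 21)) = Add(-6100, -21) = -6121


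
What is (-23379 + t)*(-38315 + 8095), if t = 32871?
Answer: -286848240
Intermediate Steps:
(-23379 + t)*(-38315 + 8095) = (-23379 + 32871)*(-38315 + 8095) = 9492*(-30220) = -286848240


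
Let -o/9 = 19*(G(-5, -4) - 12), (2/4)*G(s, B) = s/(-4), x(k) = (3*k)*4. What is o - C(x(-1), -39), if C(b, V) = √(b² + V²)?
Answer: 3249/2 - 3*√185 ≈ 1583.7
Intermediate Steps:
x(k) = 12*k
G(s, B) = -s/2 (G(s, B) = 2*(s/(-4)) = 2*(s*(-¼)) = 2*(-s/4) = -s/2)
o = 3249/2 (o = -171*(-½*(-5) - 12) = -171*(5/2 - 12) = -171*(-19)/2 = -9*(-361/2) = 3249/2 ≈ 1624.5)
C(b, V) = √(V² + b²)
o - C(x(-1), -39) = 3249/2 - √((-39)² + (12*(-1))²) = 3249/2 - √(1521 + (-12)²) = 3249/2 - √(1521 + 144) = 3249/2 - √1665 = 3249/2 - 3*√185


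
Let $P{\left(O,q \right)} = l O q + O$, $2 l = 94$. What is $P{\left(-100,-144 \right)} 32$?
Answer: $21654400$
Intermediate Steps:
$l = 47$ ($l = \frac{1}{2} \cdot 94 = 47$)
$P{\left(O,q \right)} = O + 47 O q$ ($P{\left(O,q \right)} = 47 O q + O = O + 47 O q$)
$P{\left(-100,-144 \right)} 32 = - 100 \left(1 + 47 \left(-144\right)\right) 32 = - 100 \left(1 - 6768\right) 32 = \left(-100\right) \left(-6767\right) 32 = 676700 \cdot 32 = 21654400$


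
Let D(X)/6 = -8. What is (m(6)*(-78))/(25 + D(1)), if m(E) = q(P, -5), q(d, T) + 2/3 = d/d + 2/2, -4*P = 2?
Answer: 104/23 ≈ 4.5217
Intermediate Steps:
P = -½ (P = -¼*2 = -½ ≈ -0.50000)
q(d, T) = 4/3 (q(d, T) = -⅔ + (d/d + 2/2) = -⅔ + (1 + 2*(½)) = -⅔ + (1 + 1) = -⅔ + 2 = 4/3)
D(X) = -48 (D(X) = 6*(-8) = -48)
m(E) = 4/3
(m(6)*(-78))/(25 + D(1)) = ((4/3)*(-78))/(25 - 48) = -104/(-23) = -104*(-1/23) = 104/23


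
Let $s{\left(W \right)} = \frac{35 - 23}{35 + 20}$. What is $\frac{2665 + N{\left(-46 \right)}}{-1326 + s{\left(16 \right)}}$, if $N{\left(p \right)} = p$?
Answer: $- \frac{16005}{8102} \approx -1.9754$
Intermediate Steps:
$s{\left(W \right)} = \frac{12}{55}$
$\frac{2665 + N{\left(-46 \right)}}{-1326 + s{\left(16 \right)}} = \frac{2665 - 46}{-1326 + \frac{12}{55}} = \frac{2619}{- \frac{72918}{55}} = 2619 \left(- \frac{55}{72918}\right) = - \frac{16005}{8102}$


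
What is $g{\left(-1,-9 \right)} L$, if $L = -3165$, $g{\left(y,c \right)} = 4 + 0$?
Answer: $-12660$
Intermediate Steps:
$g{\left(y,c \right)} = 4$
$g{\left(-1,-9 \right)} L = 4 \left(-3165\right) = -12660$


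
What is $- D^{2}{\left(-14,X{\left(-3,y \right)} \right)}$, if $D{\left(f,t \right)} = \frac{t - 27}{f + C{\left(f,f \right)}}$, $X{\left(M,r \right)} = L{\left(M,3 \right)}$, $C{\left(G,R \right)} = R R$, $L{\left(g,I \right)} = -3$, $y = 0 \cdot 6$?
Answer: $- \frac{225}{8281} \approx -0.027171$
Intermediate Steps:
$y = 0$
$C{\left(G,R \right)} = R^{2}$
$X{\left(M,r \right)} = -3$
$D{\left(f,t \right)} = \frac{-27 + t}{f + f^{2}}$ ($D{\left(f,t \right)} = \frac{t - 27}{f + f^{2}} = \frac{-27 + t}{f + f^{2}}$)
$- D^{2}{\left(-14,X{\left(-3,y \right)} \right)} = - \left(\frac{-27 - 3}{\left(-14\right) \left(1 - 14\right)}\right)^{2} = - \left(\left(- \frac{1}{14}\right) \frac{1}{-13} \left(-30\right)\right)^{2} = - \left(\left(- \frac{1}{14}\right) \left(- \frac{1}{13}\right) \left(-30\right)\right)^{2} = - \left(- \frac{15}{91}\right)^{2} = \left(-1\right) \frac{225}{8281} = - \frac{225}{8281}$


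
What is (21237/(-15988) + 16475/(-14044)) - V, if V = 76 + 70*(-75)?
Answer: 145148109675/28066934 ≈ 5171.5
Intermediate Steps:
V = -5174 (V = 76 - 5250 = -5174)
(21237/(-15988) + 16475/(-14044)) - V = (21237/(-15988) + 16475/(-14044)) - 1*(-5174) = (21237*(-1/15988) + 16475*(-1/14044)) + 5174 = (-21237/15988 - 16475/14044) + 5174 = -70206841/28066934 + 5174 = 145148109675/28066934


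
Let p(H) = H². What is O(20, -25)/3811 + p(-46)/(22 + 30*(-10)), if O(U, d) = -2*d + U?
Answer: -4022308/529729 ≈ -7.5931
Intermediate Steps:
O(U, d) = U - 2*d
O(20, -25)/3811 + p(-46)/(22 + 30*(-10)) = (20 - 2*(-25))/3811 + (-46)²/(22 + 30*(-10)) = (20 + 50)*(1/3811) + 2116/(22 - 300) = 70*(1/3811) + 2116/(-278) = 70/3811 + 2116*(-1/278) = 70/3811 - 1058/139 = -4022308/529729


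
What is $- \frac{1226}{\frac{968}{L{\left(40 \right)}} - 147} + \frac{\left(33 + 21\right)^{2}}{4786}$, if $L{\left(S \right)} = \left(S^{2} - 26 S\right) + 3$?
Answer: $\frac{1770993728}{195730649} \approx 9.0481$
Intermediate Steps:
$L{\left(S \right)} = 3 + S^{2} - 26 S$
$- \frac{1226}{\frac{968}{L{\left(40 \right)}} - 147} + \frac{\left(33 + 21\right)^{2}}{4786} = - \frac{1226}{\frac{968}{3 + 40^{2} - 1040} - 147} + \frac{\left(33 + 21\right)^{2}}{4786} = - \frac{1226}{\frac{968}{3 + 1600 - 1040} - 147} + 54^{2} \cdot \frac{1}{4786} = - \frac{1226}{\frac{968}{563} - 147} + 2916 \cdot \frac{1}{4786} = - \frac{1226}{968 \cdot \frac{1}{563} - 147} + \frac{1458}{2393} = - \frac{1226}{\frac{968}{563} - 147} + \frac{1458}{2393} = - \frac{1226}{- \frac{81793}{563}} + \frac{1458}{2393} = \left(-1226\right) \left(- \frac{563}{81793}\right) + \frac{1458}{2393} = \frac{690238}{81793} + \frac{1458}{2393} = \frac{1770993728}{195730649}$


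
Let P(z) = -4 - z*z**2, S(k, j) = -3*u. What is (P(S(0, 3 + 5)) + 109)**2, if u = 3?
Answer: 695556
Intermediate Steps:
S(k, j) = -9 (S(k, j) = -3*3 = -9)
P(z) = -4 - z**3
(P(S(0, 3 + 5)) + 109)**2 = ((-4 - 1*(-9)**3) + 109)**2 = ((-4 - 1*(-729)) + 109)**2 = ((-4 + 729) + 109)**2 = (725 + 109)**2 = 834**2 = 695556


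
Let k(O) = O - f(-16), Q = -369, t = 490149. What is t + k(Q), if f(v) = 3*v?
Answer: 489828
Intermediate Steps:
k(O) = 48 + O (k(O) = O - 3*(-16) = O - 1*(-48) = O + 48 = 48 + O)
t + k(Q) = 490149 + (48 - 369) = 490149 - 321 = 489828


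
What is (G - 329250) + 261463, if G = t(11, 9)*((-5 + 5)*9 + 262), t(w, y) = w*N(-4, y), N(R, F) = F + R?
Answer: -53377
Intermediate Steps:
t(w, y) = w*(-4 + y) (t(w, y) = w*(y - 4) = w*(-4 + y))
G = 14410 (G = (11*(-4 + 9))*((-5 + 5)*9 + 262) = (11*5)*(0*9 + 262) = 55*(0 + 262) = 55*262 = 14410)
(G - 329250) + 261463 = (14410 - 329250) + 261463 = -314840 + 261463 = -53377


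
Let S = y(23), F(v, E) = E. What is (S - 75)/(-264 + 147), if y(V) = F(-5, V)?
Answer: 4/9 ≈ 0.44444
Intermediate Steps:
y(V) = V
S = 23
(S - 75)/(-264 + 147) = (23 - 75)/(-264 + 147) = -52/(-117) = -52*(-1/117) = 4/9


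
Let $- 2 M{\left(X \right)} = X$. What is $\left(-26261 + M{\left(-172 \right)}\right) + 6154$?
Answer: $-20021$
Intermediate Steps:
$M{\left(X \right)} = - \frac{X}{2}$
$\left(-26261 + M{\left(-172 \right)}\right) + 6154 = \left(-26261 - -86\right) + 6154 = \left(-26261 + 86\right) + 6154 = -26175 + 6154 = -20021$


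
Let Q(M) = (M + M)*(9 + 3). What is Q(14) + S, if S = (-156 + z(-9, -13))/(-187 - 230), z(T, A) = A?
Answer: 140281/417 ≈ 336.41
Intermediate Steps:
Q(M) = 24*M (Q(M) = (2*M)*12 = 24*M)
S = 169/417 (S = (-156 - 13)/(-187 - 230) = -169/(-417) = -169*(-1/417) = 169/417 ≈ 0.40528)
Q(14) + S = 24*14 + 169/417 = 336 + 169/417 = 140281/417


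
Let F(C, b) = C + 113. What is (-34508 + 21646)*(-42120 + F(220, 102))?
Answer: 537464394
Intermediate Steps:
F(C, b) = 113 + C
(-34508 + 21646)*(-42120 + F(220, 102)) = (-34508 + 21646)*(-42120 + (113 + 220)) = -12862*(-42120 + 333) = -12862*(-41787) = 537464394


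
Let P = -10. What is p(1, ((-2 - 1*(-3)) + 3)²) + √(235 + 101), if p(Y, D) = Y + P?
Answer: -9 + 4*√21 ≈ 9.3303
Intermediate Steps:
p(Y, D) = -10 + Y (p(Y, D) = Y - 10 = -10 + Y)
p(1, ((-2 - 1*(-3)) + 3)²) + √(235 + 101) = (-10 + 1) + √(235 + 101) = -9 + √336 = -9 + 4*√21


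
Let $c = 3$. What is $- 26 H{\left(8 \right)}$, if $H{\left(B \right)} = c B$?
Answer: $-624$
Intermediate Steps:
$H{\left(B \right)} = 3 B$
$- 26 H{\left(8 \right)} = - 26 \cdot 3 \cdot 8 = \left(-26\right) 24 = -624$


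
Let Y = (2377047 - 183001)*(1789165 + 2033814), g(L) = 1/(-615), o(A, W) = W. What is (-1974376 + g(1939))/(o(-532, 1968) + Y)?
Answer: -1214241241/5158491947776230 ≈ -2.3539e-7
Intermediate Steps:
g(L) = -1/615
Y = 8387791783034 (Y = 2194046*3822979 = 8387791783034)
(-1974376 + g(1939))/(o(-532, 1968) + Y) = (-1974376 - 1/615)/(1968 + 8387791783034) = -1214241241/615/8387791785002 = -1214241241/615*1/8387791785002 = -1214241241/5158491947776230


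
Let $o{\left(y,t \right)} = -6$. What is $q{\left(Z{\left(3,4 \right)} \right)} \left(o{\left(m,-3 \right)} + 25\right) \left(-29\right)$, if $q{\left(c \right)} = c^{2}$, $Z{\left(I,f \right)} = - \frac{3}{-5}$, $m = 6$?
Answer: $- \frac{4959}{25} \approx -198.36$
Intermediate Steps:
$Z{\left(I,f \right)} = \frac{3}{5}$ ($Z{\left(I,f \right)} = \left(-3\right) \left(- \frac{1}{5}\right) = \frac{3}{5}$)
$q{\left(Z{\left(3,4 \right)} \right)} \left(o{\left(m,-3 \right)} + 25\right) \left(-29\right) = \left(\frac{3}{5}\right)^{2} \left(-6 + 25\right) \left(-29\right) = \frac{9}{25} \cdot 19 \left(-29\right) = \frac{171}{25} \left(-29\right) = - \frac{4959}{25}$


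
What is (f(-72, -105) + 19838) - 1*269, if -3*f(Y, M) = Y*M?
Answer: 17049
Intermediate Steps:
f(Y, M) = -M*Y/3 (f(Y, M) = -Y*M/3 = -M*Y/3)
(f(-72, -105) + 19838) - 1*269 = (-1/3*(-105)*(-72) + 19838) - 1*269 = (-2520 + 19838) - 269 = 17318 - 269 = 17049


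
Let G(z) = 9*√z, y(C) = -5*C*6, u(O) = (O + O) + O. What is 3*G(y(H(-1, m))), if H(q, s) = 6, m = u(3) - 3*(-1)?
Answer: 162*I*√5 ≈ 362.24*I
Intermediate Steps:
u(O) = 3*O (u(O) = 2*O + O = 3*O)
m = 12 (m = 3*3 - 3*(-1) = 9 + 3 = 12)
y(C) = -30*C
3*G(y(H(-1, m))) = 3*(9*√(-30*6)) = 3*(9*√(-180)) = 3*(9*(6*I*√5)) = 3*(54*I*√5) = 162*I*√5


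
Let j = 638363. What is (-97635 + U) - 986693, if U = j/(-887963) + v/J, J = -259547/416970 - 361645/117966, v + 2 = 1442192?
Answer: -19805274677943441697017/13423990585600423 ≈ -1.4754e+6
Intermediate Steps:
v = 1442190 (v = -2 + 1442192 = 1442190)
J = -15117736421/4099023585 (J = -259547*1/416970 - 361645*1/117966 = -259547/416970 - 361645/117966 = -15117736421/4099023585 ≈ -3.6881)
U = -5249265814240506226273/13423990585600423 (U = 638363/(-887963) + 1442190/(-15117736421/4099023585) = 638363*(-1/887963) + 1442190*(-4099023585/15117736421) = -638363/887963 - 5911570824051150/15117736421 = -5249265814240506226273/13423990585600423 ≈ -3.9104e+5)
(-97635 + U) - 986693 = (-97635 - 5249265814240506226273/13423990585600423) - 986693 = -6559917135065603525878/13423990585600423 - 986693 = -19805274677943441697017/13423990585600423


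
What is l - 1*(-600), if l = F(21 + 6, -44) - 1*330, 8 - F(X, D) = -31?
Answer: 309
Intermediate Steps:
F(X, D) = 39 (F(X, D) = 8 - 1*(-31) = 8 + 31 = 39)
l = -291 (l = 39 - 1*330 = 39 - 330 = -291)
l - 1*(-600) = -291 - 1*(-600) = -291 + 600 = 309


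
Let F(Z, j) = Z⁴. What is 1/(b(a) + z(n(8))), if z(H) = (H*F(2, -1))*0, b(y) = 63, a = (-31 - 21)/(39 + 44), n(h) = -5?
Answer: 1/63 ≈ 0.015873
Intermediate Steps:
a = -52/83 ≈ -0.62651
z(H) = 0 (z(H) = (H*2⁴)*0 = (H*16)*0 = (16*H)*0 = 0)
1/(b(a) + z(n(8))) = 1/(63 + 0) = 1/63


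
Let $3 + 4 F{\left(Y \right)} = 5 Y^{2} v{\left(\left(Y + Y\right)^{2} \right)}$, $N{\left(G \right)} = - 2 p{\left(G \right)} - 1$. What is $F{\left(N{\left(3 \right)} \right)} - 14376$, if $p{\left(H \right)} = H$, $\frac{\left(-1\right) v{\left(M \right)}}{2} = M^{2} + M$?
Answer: $- \frac{18977387}{4} \approx -4.7443 \cdot 10^{6}$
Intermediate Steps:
$v{\left(M \right)} = - 2 M - 2 M^{2}$ ($v{\left(M \right)} = - 2 \left(M^{2} + M\right) = - 2 \left(M + M^{2}\right) = - 2 M - 2 M^{2}$)
$N{\left(G \right)} = -1 - 2 G$ ($N{\left(G \right)} = - 2 G - 1 = -1 - 2 G$)
$F{\left(Y \right)} = - \frac{3}{4} - 10 Y^{4} \left(1 + 4 Y^{2}\right)$ ($F{\left(Y \right)} = - \frac{3}{4} + \frac{5 Y^{2} \left(- 2 \left(Y + Y\right)^{2} \left(1 + \left(Y + Y\right)^{2}\right)\right)}{4} = - \frac{3}{4} + \frac{5 Y^{2} \left(- 2 \left(2 Y\right)^{2} \left(1 + \left(2 Y\right)^{2}\right)\right)}{4} = - \frac{3}{4} + \frac{5 Y^{2} \left(- 2 \cdot 4 Y^{2} \left(1 + 4 Y^{2}\right)\right)}{4} = - \frac{3}{4} + \frac{5 Y^{2} \left(- 8 Y^{2} \left(1 + 4 Y^{2}\right)\right)}{4} = - \frac{3}{4} + \frac{\left(-40\right) Y^{4} \left(1 + 4 Y^{2}\right)}{4} = - \frac{3}{4} - 10 Y^{4} \left(1 + 4 Y^{2}\right)$)
$F{\left(N{\left(3 \right)} \right)} - 14376 = \left(- \frac{3}{4} - 40 \left(-1 - 6\right)^{6} - 10 \left(-1 - 6\right)^{4}\right) - 14376 = \left(- \frac{3}{4} - 40 \left(-7\right)^{6} - 10 \left(-7\right)^{4}\right) - 14376 = \left(- \frac{3}{4} - 4705960 - 24010\right) - 14376 = - \frac{18919883}{4} - 14376 = - \frac{18977387}{4}$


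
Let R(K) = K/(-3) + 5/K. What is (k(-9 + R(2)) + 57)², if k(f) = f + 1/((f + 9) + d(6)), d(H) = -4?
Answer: 14830201/6084 ≈ 2437.6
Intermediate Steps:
R(K) = 5/K - K/3 (R(K) = K*(-⅓) + 5/K = -K/3 + 5/K = 5/K - K/3)
k(f) = f + 1/(5 + f) (k(f) = f + 1/((f + 9) - 4) = f + 1/((9 + f) - 4) = f + 1/(5 + f))
(k(-9 + R(2)) + 57)² = ((1 + (-9 + (5/2 - ⅓*2))² + 5*(-9 + (5/2 - ⅓*2)))/(5 + (-9 + (5/2 - ⅓*2))) + 57)² = ((1 + (-9 + (5*(½) - ⅔))² + 5*(-9 + (5*(½) - ⅔)))/(5 + (-9 + (5*(½) - ⅔))) + 57)² = ((1 + (-9 + (5/2 - ⅔))² + 5*(-9 + (5/2 - ⅔)))/(5 + (-9 + (5/2 - ⅔))) + 57)² = ((1 + (-9 + 11/6)² + 5*(-9 + 11/6))/(5 + (-9 + 11/6)) + 57)² = ((1 + (-43/6)² + 5*(-43/6))/(5 - 43/6) + 57)² = ((1 + 1849/36 - 215/6)/(-13/6) + 57)² = (-6/13*595/36 + 57)² = (-595/78 + 57)² = (3851/78)² = 14830201/6084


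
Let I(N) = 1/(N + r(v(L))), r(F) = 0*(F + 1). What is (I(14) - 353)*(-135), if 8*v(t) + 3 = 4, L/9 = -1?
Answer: 667035/14 ≈ 47645.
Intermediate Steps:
L = -9 (L = 9*(-1) = -9)
v(t) = ⅛ (v(t) = -3/8 + (⅛)*4 = -3/8 + ½ = ⅛)
r(F) = 0 (r(F) = 0*(1 + F) = 0)
I(N) = 1/N (I(N) = 1/(N + 0) = 1/N)
(I(14) - 353)*(-135) = (1/14 - 353)*(-135) = -4941/14*(-135) = 667035/14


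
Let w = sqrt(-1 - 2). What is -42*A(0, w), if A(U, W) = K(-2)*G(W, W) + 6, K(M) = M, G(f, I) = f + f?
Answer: -252 + 168*I*sqrt(3) ≈ -252.0 + 290.98*I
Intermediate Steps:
G(f, I) = 2*f
w = I*sqrt(3) (w = sqrt(-3) = I*sqrt(3) ≈ 1.732*I)
A(U, W) = 6 - 4*W (A(U, W) = -4*W + 6 = 6 - 4*W)
-42*A(0, w) = -42*(6 - 4*I*sqrt(3)) = -252 + 168*I*sqrt(3)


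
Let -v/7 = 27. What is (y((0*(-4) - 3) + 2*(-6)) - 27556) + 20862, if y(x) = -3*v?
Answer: -6127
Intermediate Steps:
v = -189 (v = -7*27 = -189)
y(x) = 567 (y(x) = -3*(-189) = 567)
(y((0*(-4) - 3) + 2*(-6)) - 27556) + 20862 = (567 - 27556) + 20862 = -26989 + 20862 = -6127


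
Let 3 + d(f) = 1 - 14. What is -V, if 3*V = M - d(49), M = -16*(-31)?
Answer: -512/3 ≈ -170.67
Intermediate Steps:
M = 496
d(f) = -16 (d(f) = -3 + (1 - 14) = -3 - 13 = -16)
V = 512/3 (V = (496 - 1*(-16))/3 = (496 + 16)/3 = (⅓)*512 = 512/3 ≈ 170.67)
-V = -1*512/3 = -512/3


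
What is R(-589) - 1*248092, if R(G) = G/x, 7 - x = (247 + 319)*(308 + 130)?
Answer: -61502254303/247901 ≈ -2.4809e+5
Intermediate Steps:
x = -247901 (x = 7 - (247 + 319)*(308 + 130) = 7 - 566*438 = 7 - 1*247908 = 7 - 247908 = -247901)
R(G) = -G/247901 (R(G) = G/(-247901) = G*(-1/247901) = -G/247901)
R(-589) - 1*248092 = -1/247901*(-589) - 1*248092 = 589/247901 - 248092 = -61502254303/247901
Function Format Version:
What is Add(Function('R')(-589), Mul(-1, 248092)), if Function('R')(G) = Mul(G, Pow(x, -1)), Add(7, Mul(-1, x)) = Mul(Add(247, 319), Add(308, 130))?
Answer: Rational(-61502254303, 247901) ≈ -2.4809e+5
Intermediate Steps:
x = -247901 (x = Add(7, Mul(-1, Mul(Add(247, 319), Add(308, 130)))) = Add(7, Mul(-1, Mul(566, 438))) = Add(7, Mul(-1, 247908)) = Add(7, -247908) = -247901)
Function('R')(G) = Mul(Rational(-1, 247901), G) (Function('R')(G) = Mul(G, Pow(-247901, -1)) = Mul(G, Rational(-1, 247901)) = Mul(Rational(-1, 247901), G))
Add(Function('R')(-589), Mul(-1, 248092)) = Add(Mul(Rational(-1, 247901), -589), Mul(-1, 248092)) = Add(Rational(589, 247901), -248092) = Rational(-61502254303, 247901)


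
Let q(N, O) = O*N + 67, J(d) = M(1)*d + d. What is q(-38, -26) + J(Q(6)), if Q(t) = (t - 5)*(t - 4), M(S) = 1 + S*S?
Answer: 1061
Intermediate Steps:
M(S) = 1 + S**2
Q(t) = (-5 + t)*(-4 + t)
J(d) = 3*d (J(d) = (1 + 1**2)*d + d = (1 + 1)*d + d = 2*d + d = 3*d)
q(N, O) = 67 + N*O (q(N, O) = N*O + 67 = 67 + N*O)
q(-38, -26) + J(Q(6)) = (67 - 38*(-26)) + 3*(20 + 6**2 - 9*6) = (67 + 988) + 3*(20 + 36 - 54) = 1055 + 3*2 = 1055 + 6 = 1061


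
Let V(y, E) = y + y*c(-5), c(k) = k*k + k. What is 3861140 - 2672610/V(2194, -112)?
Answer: 29649248625/7679 ≈ 3.8611e+6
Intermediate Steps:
c(k) = k + k² (c(k) = k² + k = k + k²)
V(y, E) = 21*y (V(y, E) = y + y*(-5*(1 - 5)) = y + y*(-5*(-4)) = y + y*20 = y + 20*y = 21*y)
3861140 - 2672610/V(2194, -112) = 3861140 - 2672610/(21*2194) = 3861140 - 2672610/46074 = 3861140 - 1*445435/7679 = 3861140 - 445435/7679 = 29649248625/7679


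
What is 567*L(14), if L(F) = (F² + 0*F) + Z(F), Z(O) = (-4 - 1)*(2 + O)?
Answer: 65772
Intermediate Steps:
Z(O) = -10 - 5*O (Z(O) = -5*(2 + O) = -10 - 5*O)
L(F) = -10 + F² - 5*F (L(F) = (F² + 0*F) + (-10 - 5*F) = (F² + 0) + (-10 - 5*F) = F² + (-10 - 5*F) = -10 + F² - 5*F)
567*L(14) = 567*(-10 + 14² - 5*14) = 567*(-10 + 196 - 70) = 567*116 = 65772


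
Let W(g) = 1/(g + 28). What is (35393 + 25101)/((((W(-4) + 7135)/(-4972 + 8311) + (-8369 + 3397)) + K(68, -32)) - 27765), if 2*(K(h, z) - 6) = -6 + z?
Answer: -98933616/53556791 ≈ -1.8473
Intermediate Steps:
K(h, z) = 3 + z/2 (K(h, z) = 6 + (-6 + z)/2 = 6 + (-3 + z/2) = 3 + z/2)
W(g) = 1/(28 + g)
(35393 + 25101)/((((W(-4) + 7135)/(-4972 + 8311) + (-8369 + 3397)) + K(68, -32)) - 27765) = (35393 + 25101)/((((1/(28 - 4) + 7135)/(-4972 + 8311) + (-8369 + 3397)) + (3 + (1/2)*(-32))) - 27765) = 60494/((((1/24 + 7135)/3339 - 4972) + (3 - 16)) - 27765) = 60494/((((1/24 + 7135)*(1/3339) - 4972) - 13) - 27765) = 60494/((((171241/24)*(1/3339) - 4972) - 13) - 27765) = 60494/(((24463/11448 - 4972) - 13) - 27765) = 60494/((-56894993/11448 - 13) - 27765) = 60494/(-57043817/11448 - 27765) = 60494/(-374897537/11448) = 60494*(-11448/374897537) = -98933616/53556791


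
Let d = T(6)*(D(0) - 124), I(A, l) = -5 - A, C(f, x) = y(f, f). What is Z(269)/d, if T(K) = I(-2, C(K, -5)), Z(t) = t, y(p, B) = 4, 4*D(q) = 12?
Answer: 269/363 ≈ 0.74105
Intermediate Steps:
D(q) = 3 (D(q) = (1/4)*12 = 3)
C(f, x) = 4
T(K) = -3 (T(K) = -5 - 1*(-2) = -5 + 2 = -3)
d = 363 (d = -3*(3 - 124) = -3*(-121) = 363)
Z(269)/d = 269/363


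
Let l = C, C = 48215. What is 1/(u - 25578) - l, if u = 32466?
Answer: -332104919/6888 ≈ -48215.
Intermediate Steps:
l = 48215
1/(u - 25578) - l = 1/(32466 - 25578) - 1*48215 = 1/6888 - 48215 = -332104919/6888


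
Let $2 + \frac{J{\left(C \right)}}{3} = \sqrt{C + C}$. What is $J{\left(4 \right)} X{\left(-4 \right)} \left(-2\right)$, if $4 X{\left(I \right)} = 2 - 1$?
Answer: $3 - 3 \sqrt{2} \approx -1.2426$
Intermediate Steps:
$J{\left(C \right)} = -6 + 3 \sqrt{2} \sqrt{C}$ ($J{\left(C \right)} = -6 + 3 \sqrt{C + C} = -6 + 3 \sqrt{2 C} = -6 + 3 \sqrt{2} \sqrt{C}$)
$X{\left(I \right)} = \frac{1}{4}$ ($X{\left(I \right)} = \frac{2 - 1}{4} = \frac{1}{4} \cdot 1 = \frac{1}{4}$)
$J{\left(4 \right)} X{\left(-4 \right)} \left(-2\right) = \left(-6 + 3 \sqrt{2} \sqrt{4}\right) \frac{1}{4} \left(-2\right) = \left(-6 + 3 \sqrt{2} \cdot 2\right) \frac{1}{4} \left(-2\right) = \left(-6 + 6 \sqrt{2}\right) \frac{1}{4} \left(-2\right) = \left(- \frac{3}{2} + \frac{3 \sqrt{2}}{2}\right) \left(-2\right) = 3 - 3 \sqrt{2}$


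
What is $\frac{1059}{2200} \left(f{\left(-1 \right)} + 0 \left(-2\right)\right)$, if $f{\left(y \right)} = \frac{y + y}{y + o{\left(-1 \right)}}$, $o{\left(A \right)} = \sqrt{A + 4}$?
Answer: $- \frac{1059}{2200} - \frac{1059 \sqrt{3}}{2200} \approx -1.3151$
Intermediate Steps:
$o{\left(A \right)} = \sqrt{4 + A}$
$f{\left(y \right)} = \frac{2 y}{y + \sqrt{3}}$ ($f{\left(y \right)} = \frac{y + y}{y + \sqrt{4 - 1}} = \frac{2 y}{y + \sqrt{3}}$)
$\frac{1059}{2200} \left(f{\left(-1 \right)} + 0 \left(-2\right)\right) = \frac{1059}{2200} \left(2 \left(-1\right) \frac{1}{-1 + \sqrt{3}} + 0 \left(-2\right)\right) = 1059 \cdot \frac{1}{2200} \left(- \frac{2}{-1 + \sqrt{3}} + 0\right) = \frac{1059 \left(- \frac{2}{-1 + \sqrt{3}}\right)}{2200} = - \frac{1059}{1100 \left(-1 + \sqrt{3}\right)}$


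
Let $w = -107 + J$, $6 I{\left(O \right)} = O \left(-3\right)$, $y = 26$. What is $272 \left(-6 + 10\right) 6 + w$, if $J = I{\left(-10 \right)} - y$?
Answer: $6400$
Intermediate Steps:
$I{\left(O \right)} = - \frac{O}{2}$ ($I{\left(O \right)} = \frac{O \left(-3\right)}{6} = \frac{\left(-3\right) O}{6} = - \frac{O}{2}$)
$J = -21$ ($J = \left(- \frac{1}{2}\right) \left(-10\right) - 26 = 5 - 26 = -21$)
$w = -128$ ($w = -107 - 21 = -128$)
$272 \left(-6 + 10\right) 6 + w = 272 \left(-6 + 10\right) 6 - 128 = 272 \cdot 4 \cdot 6 - 128 = 272 \cdot 24 - 128 = 6528 - 128 = 6400$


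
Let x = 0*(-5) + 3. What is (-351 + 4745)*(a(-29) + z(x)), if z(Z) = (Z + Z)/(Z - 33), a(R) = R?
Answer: -641524/5 ≈ -1.2830e+5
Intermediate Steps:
x = 3 (x = 0 + 3 = 3)
z(Z) = 2*Z/(-33 + Z) (z(Z) = (2*Z)/(-33 + Z) = 2*Z/(-33 + Z))
(-351 + 4745)*(a(-29) + z(x)) = (-351 + 4745)*(-29 + 2*3/(-33 + 3)) = 4394*(-29 + 2*3/(-30)) = 4394*(-29 + 2*3*(-1/30)) = 4394*(-29 - ⅕) = 4394*(-146/5) = -641524/5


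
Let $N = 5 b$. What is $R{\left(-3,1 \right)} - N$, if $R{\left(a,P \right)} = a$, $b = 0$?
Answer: $-3$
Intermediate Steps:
$N = 0$ ($N = 5 \cdot 0 = 0$)
$R{\left(-3,1 \right)} - N = -3 - 0 = -3 + 0 = -3$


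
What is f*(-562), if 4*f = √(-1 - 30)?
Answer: -281*I*√31/2 ≈ -782.27*I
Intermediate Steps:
f = I*√31/4 (f = √(-1 - 30)/4 = √(-31)/4 = (I*√31)/4 = I*√31/4 ≈ 1.3919*I)
f*(-562) = (I*√31/4)*(-562) = -281*I*√31/2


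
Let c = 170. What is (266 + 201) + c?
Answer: 637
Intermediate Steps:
(266 + 201) + c = (266 + 201) + 170 = 467 + 170 = 637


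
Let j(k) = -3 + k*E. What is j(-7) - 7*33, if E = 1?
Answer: -241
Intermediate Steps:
j(k) = -3 + k (j(k) = -3 + k*1 = -3 + k)
j(-7) - 7*33 = (-3 - 7) - 7*33 = -10 - 231 = -241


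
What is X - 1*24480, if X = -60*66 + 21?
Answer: -28419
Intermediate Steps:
X = -3939 (X = -3960 + 21 = -3939)
X - 1*24480 = -3939 - 1*24480 = -3939 - 24480 = -28419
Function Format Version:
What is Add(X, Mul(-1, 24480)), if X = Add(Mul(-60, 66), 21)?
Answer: -28419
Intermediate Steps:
X = -3939 (X = Add(-3960, 21) = -3939)
Add(X, Mul(-1, 24480)) = Add(-3939, Mul(-1, 24480)) = Add(-3939, -24480) = -28419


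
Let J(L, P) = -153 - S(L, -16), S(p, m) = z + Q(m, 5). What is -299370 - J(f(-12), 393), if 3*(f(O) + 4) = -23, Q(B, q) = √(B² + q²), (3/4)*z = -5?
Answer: -897671/3 + √281 ≈ -2.9921e+5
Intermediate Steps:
z = -20/3 (z = (4/3)*(-5) = -20/3 ≈ -6.6667)
f(O) = -35/3 (f(O) = -4 + (⅓)*(-23) = -4 - 23/3 = -35/3)
S(p, m) = -20/3 + √(25 + m²) (S(p, m) = -20/3 + √(m² + 5²) = -20/3 + √(m² + 25) = -20/3 + √(25 + m²))
J(L, P) = -439/3 - √281 (J(L, P) = -153 - (-20/3 + √(25 + (-16)²)) = -153 - (-20/3 + √(25 + 256)) = -153 - (-20/3 + √281) = -153 + (20/3 - √281) = -439/3 - √281)
-299370 - J(f(-12), 393) = -299370 - (-439/3 - √281) = -299370 + (439/3 + √281) = -897671/3 + √281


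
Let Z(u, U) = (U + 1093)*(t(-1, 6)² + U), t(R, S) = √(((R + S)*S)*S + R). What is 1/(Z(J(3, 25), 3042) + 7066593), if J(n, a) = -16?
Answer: 1/20385428 ≈ 4.9055e-8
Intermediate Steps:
t(R, S) = √(R + S²*(R + S)) (t(R, S) = √((S*(R + S))*S + R) = √(S²*(R + S) + R) = √(R + S²*(R + S)))
Z(u, U) = (179 + U)*(1093 + U) (Z(u, U) = (U + 1093)*((√(-1 + 6³ - 1*6²))² + U) = (1093 + U)*((√(-1 + 216 - 1*36))² + U) = (1093 + U)*((√(-1 + 216 - 36))² + U) = (1093 + U)*((√179)² + U) = (1093 + U)*(179 + U) = (179 + U)*(1093 + U))
1/(Z(J(3, 25), 3042) + 7066593) = 1/((195647 + 3042² + 1272*3042) + 7066593) = 1/((195647 + 9253764 + 3869424) + 7066593) = 1/(13318835 + 7066593) = 1/20385428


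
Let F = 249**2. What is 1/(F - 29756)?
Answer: 1/32245 ≈ 3.1013e-5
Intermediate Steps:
F = 62001
1/(F - 29756) = 1/(62001 - 29756) = 1/32245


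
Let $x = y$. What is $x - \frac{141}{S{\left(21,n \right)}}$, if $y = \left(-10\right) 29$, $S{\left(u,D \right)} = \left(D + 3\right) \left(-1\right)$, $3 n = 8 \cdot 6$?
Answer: $- \frac{5369}{19} \approx -282.58$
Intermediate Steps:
$n = 16$ ($n = \frac{8 \cdot 6}{3} = \frac{1}{3} \cdot 48 = 16$)
$S{\left(u,D \right)} = -3 - D$ ($S{\left(u,D \right)} = \left(3 + D\right) \left(-1\right) = -3 - D$)
$y = -290$
$x = -290$
$x - \frac{141}{S{\left(21,n \right)}} = -290 - \frac{141}{-3 - 16} = -290 - \frac{141}{-19} = -290 - 141 \left(- \frac{1}{19}\right) = -290 - - \frac{141}{19} = -290 + \frac{141}{19} = - \frac{5369}{19}$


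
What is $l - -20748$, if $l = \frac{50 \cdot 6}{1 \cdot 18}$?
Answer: $\frac{62294}{3} \approx 20765.0$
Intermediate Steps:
$l = \frac{50}{3}$ ($l = \frac{300}{18} = 300 \cdot \frac{1}{18} = \frac{50}{3} \approx 16.667$)
$l - -20748 = \frac{50}{3} - -20748 = \frac{50}{3} + 20748 = \frac{62294}{3}$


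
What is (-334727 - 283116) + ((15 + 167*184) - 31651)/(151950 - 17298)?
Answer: -20798449136/33663 ≈ -6.1784e+5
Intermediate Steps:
(-334727 - 283116) + ((15 + 167*184) - 31651)/(151950 - 17298) = -617843 + ((15 + 30728) - 31651)/134652 = -617843 + (30743 - 31651)*(1/134652) = -617843 - 908*1/134652 = -617843 - 227/33663 = -20798449136/33663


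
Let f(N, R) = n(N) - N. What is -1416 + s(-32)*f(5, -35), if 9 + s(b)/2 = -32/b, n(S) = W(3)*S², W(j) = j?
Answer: -2536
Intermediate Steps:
n(S) = 3*S²
s(b) = -18 - 64/b (s(b) = -18 + 2*(-32/b) = -18 - 64/b)
f(N, R) = -N + 3*N² (f(N, R) = 3*N² - N = -N + 3*N²)
-1416 + s(-32)*f(5, -35) = -1416 + (-18 - 64/(-32))*(5*(-1 + 3*5)) = -1416 + (-18 - 64*(-1/32))*(5*(-1 + 15)) = -1416 + (-18 + 2)*(5*14) = -1416 - 16*70 = -1416 - 1120 = -2536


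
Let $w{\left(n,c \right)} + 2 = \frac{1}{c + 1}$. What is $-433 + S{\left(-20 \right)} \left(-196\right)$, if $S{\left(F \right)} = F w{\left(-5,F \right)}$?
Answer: $- \frac{161107}{19} \approx -8479.3$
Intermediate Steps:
$w{\left(n,c \right)} = -2 + \frac{1}{1 + c}$ ($w{\left(n,c \right)} = -2 + \frac{1}{c + 1} = -2 + \frac{1}{1 + c}$)
$S{\left(F \right)} = \frac{F \left(-1 - 2 F\right)}{1 + F}$ ($S{\left(F \right)} = F \frac{-1 - 2 F}{1 + F} = \frac{F \left(-1 - 2 F\right)}{1 + F}$)
$-433 + S{\left(-20 \right)} \left(-196\right) = -433 + \left(-1\right) \left(-20\right) \frac{1}{1 - 20} \left(1 + 2 \left(-20\right)\right) \left(-196\right) = -433 + \left(-1\right) \left(-20\right) \frac{1}{-19} \left(1 - 40\right) \left(-196\right) = -433 + \left(-1\right) \left(-20\right) \left(- \frac{1}{19}\right) \left(-39\right) \left(-196\right) = -433 + \frac{780}{19} \left(-196\right) = -433 - \frac{152880}{19} = - \frac{161107}{19}$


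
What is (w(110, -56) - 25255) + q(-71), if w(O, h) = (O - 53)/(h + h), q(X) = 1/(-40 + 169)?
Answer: -364891481/14448 ≈ -25256.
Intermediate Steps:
q(X) = 1/129
w(O, h) = (-53 + O)/(2*h) (w(O, h) = (-53 + O)/((2*h)) = (-53 + O)*(1/(2*h)) = (-53 + O)/(2*h))
(w(110, -56) - 25255) + q(-71) = ((1/2)*(-53 + 110)/(-56) - 25255) + 1/129 = ((1/2)*(-1/56)*57 - 25255) + 1/129 = (-57/112 - 25255) + 1/129 = -2828617/112 + 1/129 = -364891481/14448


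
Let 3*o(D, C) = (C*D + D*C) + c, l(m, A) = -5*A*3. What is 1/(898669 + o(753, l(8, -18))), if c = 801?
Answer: 1/1034476 ≈ 9.6667e-7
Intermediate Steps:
l(m, A) = -15*A
o(D, C) = 267 + 2*C*D/3 (o(D, C) = ((C*D + D*C) + 801)/3 = ((C*D + C*D) + 801)/3 = (2*C*D + 801)/3 = (801 + 2*C*D)/3 = 267 + 2*C*D/3)
1/(898669 + o(753, l(8, -18))) = 1/(898669 + (267 + (2/3)*(-15*(-18))*753)) = 1/(898669 + (267 + (2/3)*270*753)) = 1/(898669 + (267 + 135540)) = 1/(898669 + 135807) = 1/1034476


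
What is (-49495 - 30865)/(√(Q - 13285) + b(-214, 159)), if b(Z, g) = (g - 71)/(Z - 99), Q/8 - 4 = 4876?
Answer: -2213435840/2523183851 - 7872788840*√25755/2523183851 ≈ -501.62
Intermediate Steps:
Q = 39040 (Q = 32 + 8*4876 = 32 + 39008 = 39040)
b(Z, g) = (-71 + g)/(-99 + Z)
(-49495 - 30865)/(√(Q - 13285) + b(-214, 159)) = (-49495 - 30865)/(√(39040 - 13285) + (-71 + 159)/(-99 - 214)) = -80360/(√25755 + 88/(-313)) = -80360/(√25755 - 1/313*88) = -80360/(√25755 - 88/313) = -80360/(-88/313 + √25755)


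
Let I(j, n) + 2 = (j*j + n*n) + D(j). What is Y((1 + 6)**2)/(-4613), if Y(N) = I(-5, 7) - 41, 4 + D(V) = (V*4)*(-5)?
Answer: -127/4613 ≈ -0.027531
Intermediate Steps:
D(V) = -4 - 20*V (D(V) = -4 + (V*4)*(-5) = -4 + (4*V)*(-5) = -4 - 20*V)
I(j, n) = -6 + j**2 + n**2 - 20*j (I(j, n) = -2 + ((j*j + n*n) + (-4 - 20*j)) = -2 + ((j**2 + n**2) + (-4 - 20*j)) = -2 + (-4 + j**2 + n**2 - 20*j) = -6 + j**2 + n**2 - 20*j)
Y(N) = 127 (Y(N) = (-6 + (-5)**2 + 7**2 - 20*(-5)) - 41 = (-6 + 25 + 49 + 100) - 41 = 168 - 41 = 127)
Y((1 + 6)**2)/(-4613) = 127/(-4613) = 127*(-1/4613) = -127/4613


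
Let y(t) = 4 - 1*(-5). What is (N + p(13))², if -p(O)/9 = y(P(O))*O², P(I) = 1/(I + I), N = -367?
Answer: 197571136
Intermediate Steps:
P(I) = 1/(2*I)
y(t) = 9 (y(t) = 4 + 5 = 9)
p(O) = -81*O²
(N + p(13))² = (-367 - 81*13²)² = (-367 - 81*169)² = (-367 - 13689)² = (-14056)² = 197571136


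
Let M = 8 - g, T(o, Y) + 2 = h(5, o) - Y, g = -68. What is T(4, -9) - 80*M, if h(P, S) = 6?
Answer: -6067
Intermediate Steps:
T(o, Y) = 4 - Y (T(o, Y) = -2 + (6 - Y) = 4 - Y)
M = 76 (M = 8 - 1*(-68) = 8 + 68 = 76)
T(4, -9) - 80*M = (4 - 1*(-9)) - 80*76 = (4 + 9) - 6080 = 13 - 6080 = -6067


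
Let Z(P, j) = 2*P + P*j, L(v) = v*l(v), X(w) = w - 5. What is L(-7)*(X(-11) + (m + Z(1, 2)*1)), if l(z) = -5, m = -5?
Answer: -595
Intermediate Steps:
X(w) = -5 + w
L(v) = -5*v (L(v) = v*(-5) = -5*v)
L(-7)*(X(-11) + (m + Z(1, 2)*1)) = (-5*(-7))*((-5 - 11) + (-5 + (1*(2 + 2))*1)) = 35*(-16 + (-5 + (1*4)*1)) = 35*(-16 + (-5 + 4*1)) = 35*(-16 + (-5 + 4)) = 35*(-16 - 1) = 35*(-17) = -595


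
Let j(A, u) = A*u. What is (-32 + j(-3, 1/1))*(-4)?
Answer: 140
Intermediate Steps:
(-32 + j(-3, 1/1))*(-4) = (-32 - 3/1)*(-4) = (-32 - 3*1)*(-4) = (-32 - 3)*(-4) = -35*(-4) = 140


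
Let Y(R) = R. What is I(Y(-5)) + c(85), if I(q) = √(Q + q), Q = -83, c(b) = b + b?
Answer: 170 + 2*I*√22 ≈ 170.0 + 9.3808*I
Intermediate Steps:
c(b) = 2*b
I(q) = √(-83 + q)
I(Y(-5)) + c(85) = √(-83 - 5) + 2*85 = √(-88) + 170 = 2*I*√22 + 170 = 170 + 2*I*√22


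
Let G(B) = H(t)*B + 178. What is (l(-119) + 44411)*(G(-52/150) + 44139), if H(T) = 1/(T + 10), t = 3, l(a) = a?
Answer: 49072184572/25 ≈ 1.9629e+9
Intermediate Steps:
H(T) = 1/(10 + T)
G(B) = 178 + B/13 (G(B) = B/(10 + 3) + 178 = B/13 + 178 = 178 + B/13)
(l(-119) + 44411)*(G(-52/150) + 44139) = (-119 + 44411)*((178 + (-52/150)/13) + 44139) = 44292*((178 + (-52*1/150)/13) + 44139) = 44292*((178 + (1/13)*(-26/75)) + 44139) = 44292*((178 - 2/75) + 44139) = 44292*(13348/75 + 44139) = 44292*(3323773/75) = 49072184572/25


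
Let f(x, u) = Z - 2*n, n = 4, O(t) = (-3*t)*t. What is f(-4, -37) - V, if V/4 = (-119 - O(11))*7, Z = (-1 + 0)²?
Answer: -6839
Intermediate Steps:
O(t) = -3*t²
Z = 1 (Z = (-1)² = 1)
f(x, u) = -7 (f(x, u) = 1 - 2*4 = 1 - 8 = -7)
V = 6832 (V = 4*((-119 - (-3)*11²)*7) = 4*((-119 - (-3)*121)*7) = 4*((-119 - 1*(-363))*7) = 4*((-119 + 363)*7) = 4*(244*7) = 4*1708 = 6832)
f(-4, -37) - V = -7 - 1*6832 = -7 - 6832 = -6839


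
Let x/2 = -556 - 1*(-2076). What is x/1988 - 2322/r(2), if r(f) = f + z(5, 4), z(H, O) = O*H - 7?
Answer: -380878/2485 ≈ -153.27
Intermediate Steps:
x = 3040 (x = 2*(-556 - 1*(-2076)) = 2*(-556 + 2076) = 2*1520 = 3040)
z(H, O) = -7 + H*O (z(H, O) = H*O - 7 = -7 + H*O)
r(f) = 13 + f (r(f) = f + (-7 + 5*4) = f + (-7 + 20) = f + 13 = 13 + f)
x/1988 - 2322/r(2) = 3040/1988 - 2322/(13 + 2) = 3040*(1/1988) - 2322/15 = 760/497 - 2322*1/15 = 760/497 - 774/5 = -380878/2485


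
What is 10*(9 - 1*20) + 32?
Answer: -78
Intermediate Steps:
10*(9 - 1*20) + 32 = 10*(9 - 20) + 32 = 10*(-11) + 32 = -110 + 32 = -78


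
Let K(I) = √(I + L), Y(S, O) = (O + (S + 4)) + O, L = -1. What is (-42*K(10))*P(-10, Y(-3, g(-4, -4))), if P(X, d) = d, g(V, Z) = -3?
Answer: 630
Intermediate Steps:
Y(S, O) = 4 + S + 2*O (Y(S, O) = (O + (4 + S)) + O = (4 + O + S) + O = 4 + S + 2*O)
K(I) = √(-1 + I) (K(I) = √(I - 1) = √(-1 + I))
(-42*K(10))*P(-10, Y(-3, g(-4, -4))) = (-42*√(-1 + 10))*(4 - 3 + 2*(-3)) = (-42*√9)*(4 - 3 - 6) = -42*3*(-5) = -126*(-5) = 630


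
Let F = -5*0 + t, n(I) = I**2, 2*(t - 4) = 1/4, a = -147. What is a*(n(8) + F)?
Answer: -80115/8 ≈ -10014.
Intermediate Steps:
t = 33/8 (t = 4 + (1/2)/4 = 4 + (1/2)*(1/4) = 4 + 1/8 = 33/8 ≈ 4.1250)
F = 33/8 (F = -5*0 + 33/8 = 0 + 33/8 = 33/8 ≈ 4.1250)
a*(n(8) + F) = -147*(8**2 + 33/8) = -147*(64 + 33/8) = -147*545/8 = -80115/8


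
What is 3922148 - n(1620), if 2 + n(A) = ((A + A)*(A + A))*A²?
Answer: -27549897517850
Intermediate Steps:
n(A) = -2 + 4*A⁴ (n(A) = -2 + ((A + A)*(A + A))*A² = -2 + ((2*A)*(2*A))*A² = -2 + (4*A²)*A² = -2 + 4*A⁴)
3922148 - n(1620) = 3922148 - (-2 + 4*1620⁴) = 3922148 - (-2 + 4*6887475360000) = 3922148 - (-2 + 27549901440000) = 3922148 - 1*27549901439998 = 3922148 - 27549901439998 = -27549897517850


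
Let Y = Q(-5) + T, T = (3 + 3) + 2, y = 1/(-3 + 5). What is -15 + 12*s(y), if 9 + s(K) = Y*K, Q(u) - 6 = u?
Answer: -69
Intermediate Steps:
y = ½ (y = 1/2 = ½ ≈ 0.50000)
Q(u) = 6 + u
T = 8 (T = 6 + 2 = 8)
Y = 9 (Y = (6 - 5) + 8 = 1 + 8 = 9)
s(K) = -9 + 9*K
-15 + 12*s(y) = -15 + 12*(-9 + 9*(½)) = -15 + 12*(-9 + 9/2) = -15 + 12*(-9/2) = -15 - 54 = -69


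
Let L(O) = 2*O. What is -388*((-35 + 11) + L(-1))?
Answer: 10088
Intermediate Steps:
-388*((-35 + 11) + L(-1)) = -388*((-35 + 11) + 2*(-1)) = -388*(-24 - 2) = -388*(-26) = 10088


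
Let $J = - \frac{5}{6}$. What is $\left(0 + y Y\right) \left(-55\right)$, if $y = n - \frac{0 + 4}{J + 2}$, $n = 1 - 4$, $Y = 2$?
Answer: $\frac{4950}{7} \approx 707.14$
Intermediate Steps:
$J = - \frac{5}{6}$ ($J = \left(-5\right) \frac{1}{6} = - \frac{5}{6} \approx -0.83333$)
$n = -3$ ($n = 1 - 4 = -3$)
$y = - \frac{45}{7}$ ($y = -3 - \frac{0 + 4}{- \frac{5}{6} + 2} = -3 - \frac{4}{\frac{7}{6}} = -3 - 4 \cdot \frac{6}{7} = -3 - \frac{24}{7} = - \frac{45}{7} \approx -6.4286$)
$\left(0 + y Y\right) \left(-55\right) = \left(0 - \frac{90}{7}\right) \left(-55\right) = \left(- \frac{90}{7}\right) \left(-55\right) = \frac{4950}{7}$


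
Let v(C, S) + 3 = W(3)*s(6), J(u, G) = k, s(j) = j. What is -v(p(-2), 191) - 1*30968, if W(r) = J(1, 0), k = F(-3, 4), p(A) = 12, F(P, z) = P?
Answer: -30947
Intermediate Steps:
k = -3
J(u, G) = -3
W(r) = -3
v(C, S) = -21 (v(C, S) = -3 - 3*6 = -3 - 18 = -21)
-v(p(-2), 191) - 1*30968 = -1*(-21) - 1*30968 = 21 - 30968 = -30947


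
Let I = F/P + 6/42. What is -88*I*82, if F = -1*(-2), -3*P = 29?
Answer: 93808/203 ≈ 462.11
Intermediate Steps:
P = -29/3 (P = -⅓*29 = -29/3 ≈ -9.6667)
F = 2
I = -13/203 (I = 2/(-29/3) + 6/42 = 2*(-3/29) + 6*(1/42) = -6/29 + ⅐ = -13/203 ≈ -0.064039)
-88*I*82 = -88*(-13/203)*82 = (1144/203)*82 = 93808/203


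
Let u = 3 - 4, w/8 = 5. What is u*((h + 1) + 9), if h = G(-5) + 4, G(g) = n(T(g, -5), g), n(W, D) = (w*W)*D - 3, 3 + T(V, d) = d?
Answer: -1611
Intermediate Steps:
w = 40 (w = 8*5 = 40)
T(V, d) = -3 + d
n(W, D) = -3 + 40*D*W (n(W, D) = (40*W)*D - 3 = 40*D*W - 3 = -3 + 40*D*W)
G(g) = -3 - 320*g (G(g) = -3 + 40*g*(-3 - 5) = -3 + 40*g*(-8) = -3 - 320*g)
u = -1
h = 1601 (h = (-3 - 320*(-5)) + 4 = (-3 + 1600) + 4 = 1597 + 4 = 1601)
u*((h + 1) + 9) = -((1601 + 1) + 9) = -(1602 + 9) = -1*1611 = -1611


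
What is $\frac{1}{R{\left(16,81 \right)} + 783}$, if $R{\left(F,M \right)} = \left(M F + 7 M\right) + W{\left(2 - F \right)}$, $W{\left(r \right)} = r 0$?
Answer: $\frac{1}{2646} \approx 0.00037793$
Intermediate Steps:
$W{\left(r \right)} = 0$
$R{\left(F,M \right)} = 7 M + F M$ ($R{\left(F,M \right)} = \left(M F + 7 M\right) + 0 = \left(F M + 7 M\right) + 0 = \left(7 M + F M\right) + 0 = 7 M + F M$)
$\frac{1}{R{\left(16,81 \right)} + 783} = \frac{1}{81 \left(7 + 16\right) + 783} = \frac{1}{81 \cdot 23 + 783} = \frac{1}{1863 + 783} = \frac{1}{2646}$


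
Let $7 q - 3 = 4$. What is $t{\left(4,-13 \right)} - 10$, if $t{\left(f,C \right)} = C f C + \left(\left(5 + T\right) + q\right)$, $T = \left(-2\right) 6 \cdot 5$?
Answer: $612$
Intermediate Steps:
$T = -60$ ($T = \left(-12\right) 5 = -60$)
$q = 1$ ($q = \frac{3}{7} + \frac{1}{7} \cdot 4 = \frac{3}{7} + \frac{4}{7} = 1$)
$t{\left(f,C \right)} = -54 + f C^{2}$ ($t{\left(f,C \right)} = C f C + \left(\left(5 - 60\right) + 1\right) = f C^{2} + \left(-55 + 1\right) = f C^{2} - 54 = -54 + f C^{2}$)
$t{\left(4,-13 \right)} - 10 = \left(-54 + 4 \left(-13\right)^{2}\right) - 10 = \left(-54 + 4 \cdot 169\right) - 10 = \left(-54 + 676\right) - 10 = 622 - 10 = 612$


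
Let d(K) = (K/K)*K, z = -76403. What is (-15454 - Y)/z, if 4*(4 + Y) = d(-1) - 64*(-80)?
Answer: 66919/305612 ≈ 0.21897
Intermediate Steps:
d(K) = K (d(K) = 1*K = K)
Y = 5103/4 (Y = -4 + (-1 - 64*(-80))/4 = -4 + (-1 + 5120)/4 = -4 + (1/4)*5119 = -4 + 5119/4 = 5103/4 ≈ 1275.8)
(-15454 - Y)/z = (-15454 - 1*5103/4)/(-76403) = (-15454 - 5103/4)*(-1/76403) = -66919/4*(-1/76403) = 66919/305612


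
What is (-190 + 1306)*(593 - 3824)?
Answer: -3605796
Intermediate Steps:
(-190 + 1306)*(593 - 3824) = 1116*(-3231) = -3605796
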